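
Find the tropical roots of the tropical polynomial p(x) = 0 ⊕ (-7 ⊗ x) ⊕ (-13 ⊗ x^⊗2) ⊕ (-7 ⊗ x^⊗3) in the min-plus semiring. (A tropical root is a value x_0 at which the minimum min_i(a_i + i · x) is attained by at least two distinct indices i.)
Roots: {-6, 6, 7}

Each tropical root is a break point of the lower envelope of the lines y = a_i + i · x (there are 4 lines, with slopes 0, 1, ..., 3). Only the lines that attain the minimum somewhere contribute to roots; other lines are dominated. Here the surviving (envelope) indices are i = 3, i = 2, i = 1, i = 0.
Intersections between consecutive envelope lines give the roots: for adjacent envelope indices i < j the intersection is x = (a_i − a_j) / (j − i). Reading off the sorted break points: {-6, 6, 7}.
Verification: at each break x_0, at least two indices attain the minimum of min_i(a_i + i · x_0).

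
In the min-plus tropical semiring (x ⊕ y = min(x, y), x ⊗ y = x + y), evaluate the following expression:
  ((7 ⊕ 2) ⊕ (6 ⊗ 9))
((7 ⊕ 2) ⊕ (6 ⊗ 9)) = 2

Expand innermost to outermost. Recall ⊕ takes the minimum of its arguments and ⊗ takes their sum. Working out the expression ((7 ⊕ 2) ⊕ (6 ⊗ 9)) gives 2.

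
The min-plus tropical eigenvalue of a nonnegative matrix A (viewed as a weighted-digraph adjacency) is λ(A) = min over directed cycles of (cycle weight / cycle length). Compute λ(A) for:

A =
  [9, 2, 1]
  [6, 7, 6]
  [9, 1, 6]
λ(A) = 8/3

Enumerate directed cycles and compute their means (weight / length). Sample:
  cycle 0 → 0: weight = 9, length = 1, mean = 9/1 ≈ 9.000
  cycle 1 → 1: weight = 7, length = 1, mean = 7/1 ≈ 7.000
  cycle 2 → 2: weight = 6, length = 1, mean = 6/1 ≈ 6.000
  cycle 0 → 1 → 0: weight = 8, length = 2, mean = 8/2 ≈ 4.000
  cycle 0 → 2 → 0: weight = 10, length = 2, mean = 10/2 ≈ 5.000
  cycle 1 → 0 → 1: weight = 8, length = 2, mean = 8/2 ≈ 4.000
Minimum mean = 2.667, attained e.g. along the cycle 0 → 2 → 1 → 0 with weight 8 and length 3. So λ(A) = 8/3 = 8/3.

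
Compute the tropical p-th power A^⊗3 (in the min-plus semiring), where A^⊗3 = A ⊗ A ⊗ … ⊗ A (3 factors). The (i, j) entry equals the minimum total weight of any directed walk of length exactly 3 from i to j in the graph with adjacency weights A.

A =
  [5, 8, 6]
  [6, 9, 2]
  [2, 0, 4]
A^⊗3 =
  [12, 10, 8]
  [8, 6, 4]
  [4, 2, 6]

Each entry (A^⊗3)_ij equals the minimum over all length-3 walks i = v_0 → v_1 → … → v_3 = j of Σ_t A[v_t][v_{t+1}]. For example, for (i, j) = (0, 2) we minimise over 9 possible intermediate vertex sequences; the minimum is 8, attained along the walk 0 → 2 → 1 → 2.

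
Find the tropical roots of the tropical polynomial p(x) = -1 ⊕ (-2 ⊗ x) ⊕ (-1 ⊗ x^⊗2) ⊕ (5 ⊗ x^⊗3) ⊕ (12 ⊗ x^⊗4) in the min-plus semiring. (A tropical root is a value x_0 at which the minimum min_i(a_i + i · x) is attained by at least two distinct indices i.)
Roots: {-7, -6, -1, 1}

Each tropical root is a break point of the lower envelope of the lines y = a_i + i · x (there are 5 lines, with slopes 0, 1, ..., 4). Only the lines that attain the minimum somewhere contribute to roots; other lines are dominated. Here the surviving (envelope) indices are i = 4, i = 3, i = 2, i = 1, i = 0.
Intersections between consecutive envelope lines give the roots: for adjacent envelope indices i < j the intersection is x = (a_i − a_j) / (j − i). Reading off the sorted break points: {-7, -6, -1, 1}.
Verification: at each break x_0, at least two indices attain the minimum of min_i(a_i + i · x_0).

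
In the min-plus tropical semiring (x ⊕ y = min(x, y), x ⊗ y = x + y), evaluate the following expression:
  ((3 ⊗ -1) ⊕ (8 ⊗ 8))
((3 ⊗ -1) ⊕ (8 ⊗ 8)) = 2

Expand innermost to outermost. Recall ⊕ takes the minimum of its arguments and ⊗ takes their sum. Working out the expression ((3 ⊗ -1) ⊕ (8 ⊗ 8)) gives 2.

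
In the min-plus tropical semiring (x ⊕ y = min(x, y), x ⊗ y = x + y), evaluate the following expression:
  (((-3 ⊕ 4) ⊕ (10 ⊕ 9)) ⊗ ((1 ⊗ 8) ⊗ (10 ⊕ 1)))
(((-3 ⊕ 4) ⊕ (10 ⊕ 9)) ⊗ ((1 ⊗ 8) ⊗ (10 ⊕ 1))) = 7

Expand innermost to outermost. Recall ⊕ takes the minimum of its arguments and ⊗ takes their sum. Working out the expression (((-3 ⊕ 4) ⊕ (10 ⊕ 9)) ⊗ ((1 ⊗ 8) ⊗ (10 ⊕ 1))) gives 7.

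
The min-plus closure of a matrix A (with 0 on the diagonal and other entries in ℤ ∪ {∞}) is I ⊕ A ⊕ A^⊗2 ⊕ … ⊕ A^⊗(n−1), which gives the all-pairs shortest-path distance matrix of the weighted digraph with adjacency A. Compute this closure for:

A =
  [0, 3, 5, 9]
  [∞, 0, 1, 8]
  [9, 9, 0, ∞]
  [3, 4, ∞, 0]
Closure =
  [0, 3, 4, 9]
  [10, 0, 1, 8]
  [9, 9, 0, 17]
  [3, 4, 5, 0]

This is the Floyd-Warshall all-pairs shortest-path computation. For each intermediate vertex k = 0, 1, …, 3, update dist[i][j] ← min(dist[i][j], dist[i][k] + dist[k][j]). The final matrix gives, for each (i, j), the minimum total weight of any directed path from i to j (possibly empty when i = j).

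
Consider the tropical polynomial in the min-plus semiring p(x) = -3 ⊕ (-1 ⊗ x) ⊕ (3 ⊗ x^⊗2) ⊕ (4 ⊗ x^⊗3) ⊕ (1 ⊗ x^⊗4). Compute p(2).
p(2) = -3

A tropical monomial a ⊗ x^⊗i evaluates to a + i · x. Evaluating each term at x = 2:
  Term 0 contributes -3 + 0 · 2 = -3
  Term 1 contributes -1 + 1 · 2 = 1
  Term 2 contributes 3 + 2 · 2 = 7
  Term 3 contributes 4 + 3 · 2 = 10
  Term 4 contributes 1 + 4 · 2 = 9
p(2) = ⊕ of these = min[-3, 1, 7, 10, 9] = -3.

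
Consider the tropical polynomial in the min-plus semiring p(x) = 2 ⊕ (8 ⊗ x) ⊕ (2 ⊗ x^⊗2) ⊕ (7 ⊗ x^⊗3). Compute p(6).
p(6) = 2

A tropical monomial a ⊗ x^⊗i evaluates to a + i · x. Evaluating each term at x = 6:
  Term 0 contributes 2 + 0 · 6 = 2
  Term 1 contributes 8 + 1 · 6 = 14
  Term 2 contributes 2 + 2 · 6 = 14
  Term 3 contributes 7 + 3 · 6 = 25
p(6) = ⊕ of these = min[2, 14, 14, 25] = 2.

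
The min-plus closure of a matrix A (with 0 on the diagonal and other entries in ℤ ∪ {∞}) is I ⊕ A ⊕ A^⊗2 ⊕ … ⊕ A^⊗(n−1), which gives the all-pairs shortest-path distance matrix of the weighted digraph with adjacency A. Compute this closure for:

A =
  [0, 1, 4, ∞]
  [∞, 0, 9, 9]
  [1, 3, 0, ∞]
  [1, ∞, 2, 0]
Closure =
  [0, 1, 4, 10]
  [10, 0, 9, 9]
  [1, 2, 0, 11]
  [1, 2, 2, 0]

This is the Floyd-Warshall all-pairs shortest-path computation. For each intermediate vertex k = 0, 1, …, 3, update dist[i][j] ← min(dist[i][j], dist[i][k] + dist[k][j]). The final matrix gives, for each (i, j), the minimum total weight of any directed path from i to j (possibly empty when i = j).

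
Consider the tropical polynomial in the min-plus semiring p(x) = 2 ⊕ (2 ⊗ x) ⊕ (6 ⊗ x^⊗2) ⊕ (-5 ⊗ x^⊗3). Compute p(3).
p(3) = 2

A tropical monomial a ⊗ x^⊗i evaluates to a + i · x. Evaluating each term at x = 3:
  Term 0 contributes 2 + 0 · 3 = 2
  Term 1 contributes 2 + 1 · 3 = 5
  Term 2 contributes 6 + 2 · 3 = 12
  Term 3 contributes -5 + 3 · 3 = 4
p(3) = ⊕ of these = min[2, 5, 12, 4] = 2.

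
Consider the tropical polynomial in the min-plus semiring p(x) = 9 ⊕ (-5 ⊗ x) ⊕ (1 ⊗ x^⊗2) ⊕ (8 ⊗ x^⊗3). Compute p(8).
p(8) = 3

A tropical monomial a ⊗ x^⊗i evaluates to a + i · x. Evaluating each term at x = 8:
  Term 0 contributes 9 + 0 · 8 = 9
  Term 1 contributes -5 + 1 · 8 = 3
  Term 2 contributes 1 + 2 · 8 = 17
  Term 3 contributes 8 + 3 · 8 = 32
p(8) = ⊕ of these = min[9, 3, 17, 32] = 3.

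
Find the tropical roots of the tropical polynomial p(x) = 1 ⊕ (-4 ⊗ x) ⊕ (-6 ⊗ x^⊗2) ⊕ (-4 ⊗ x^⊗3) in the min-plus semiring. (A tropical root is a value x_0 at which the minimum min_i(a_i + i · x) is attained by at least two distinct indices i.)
Roots: {-2, 2, 5}

Each tropical root is a break point of the lower envelope of the lines y = a_i + i · x (there are 4 lines, with slopes 0, 1, ..., 3). Only the lines that attain the minimum somewhere contribute to roots; other lines are dominated. Here the surviving (envelope) indices are i = 3, i = 2, i = 1, i = 0.
Intersections between consecutive envelope lines give the roots: for adjacent envelope indices i < j the intersection is x = (a_i − a_j) / (j − i). Reading off the sorted break points: {-2, 2, 5}.
Verification: at each break x_0, at least two indices attain the minimum of min_i(a_i + i · x_0).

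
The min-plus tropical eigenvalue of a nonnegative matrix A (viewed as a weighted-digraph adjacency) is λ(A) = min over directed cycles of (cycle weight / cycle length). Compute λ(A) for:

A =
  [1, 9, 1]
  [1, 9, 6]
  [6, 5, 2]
λ(A) = 1

Enumerate directed cycles and compute their means (weight / length). Sample:
  cycle 0 → 0: weight = 1, length = 1, mean = 1/1 ≈ 1.000
  cycle 1 → 1: weight = 9, length = 1, mean = 9/1 ≈ 9.000
  cycle 2 → 2: weight = 2, length = 1, mean = 2/1 ≈ 2.000
  cycle 0 → 1 → 0: weight = 10, length = 2, mean = 10/2 ≈ 5.000
  cycle 0 → 2 → 0: weight = 7, length = 2, mean = 7/2 ≈ 3.500
  cycle 1 → 0 → 1: weight = 10, length = 2, mean = 10/2 ≈ 5.000
Minimum mean = 1.000, attained e.g. along the cycle 0 → 0 with weight 1 and length 1. So λ(A) = 1/1 = 1.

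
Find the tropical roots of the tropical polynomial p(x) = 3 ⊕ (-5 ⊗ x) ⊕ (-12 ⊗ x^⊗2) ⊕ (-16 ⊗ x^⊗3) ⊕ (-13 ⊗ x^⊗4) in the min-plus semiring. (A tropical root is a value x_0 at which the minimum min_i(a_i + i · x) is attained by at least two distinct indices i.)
Roots: {-3, 4, 7, 8}

Each tropical root is a break point of the lower envelope of the lines y = a_i + i · x (there are 5 lines, with slopes 0, 1, ..., 4). Only the lines that attain the minimum somewhere contribute to roots; other lines are dominated. Here the surviving (envelope) indices are i = 4, i = 3, i = 2, i = 1, i = 0.
Intersections between consecutive envelope lines give the roots: for adjacent envelope indices i < j the intersection is x = (a_i − a_j) / (j − i). Reading off the sorted break points: {-3, 4, 7, 8}.
Verification: at each break x_0, at least two indices attain the minimum of min_i(a_i + i · x_0).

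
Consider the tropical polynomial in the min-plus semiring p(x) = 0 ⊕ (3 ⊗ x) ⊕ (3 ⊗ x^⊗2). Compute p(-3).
p(-3) = -3

A tropical monomial a ⊗ x^⊗i evaluates to a + i · x. Evaluating each term at x = -3:
  Term 0 contributes 0 + 0 · -3 = 0
  Term 1 contributes 3 + 1 · -3 = 0
  Term 2 contributes 3 + 2 · -3 = -3
p(-3) = ⊕ of these = min[0, 0, -3] = -3.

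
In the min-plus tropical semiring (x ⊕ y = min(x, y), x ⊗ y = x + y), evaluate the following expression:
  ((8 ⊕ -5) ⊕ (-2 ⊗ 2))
((8 ⊕ -5) ⊕ (-2 ⊗ 2)) = -5

Expand innermost to outermost. Recall ⊕ takes the minimum of its arguments and ⊗ takes their sum. Working out the expression ((8 ⊕ -5) ⊕ (-2 ⊗ 2)) gives -5.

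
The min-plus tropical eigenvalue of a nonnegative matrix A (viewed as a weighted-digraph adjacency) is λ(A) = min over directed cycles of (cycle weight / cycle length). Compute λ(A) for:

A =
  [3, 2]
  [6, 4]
λ(A) = 3

Enumerate directed cycles and compute their means (weight / length). Sample:
  cycle 0 → 0: weight = 3, length = 1, mean = 3/1 ≈ 3.000
  cycle 1 → 1: weight = 4, length = 1, mean = 4/1 ≈ 4.000
  cycle 0 → 1 → 0: weight = 8, length = 2, mean = 8/2 ≈ 4.000
  cycle 1 → 0 → 1: weight = 8, length = 2, mean = 8/2 ≈ 4.000
Minimum mean = 3.000, attained e.g. along the cycle 0 → 0 with weight 3 and length 1. So λ(A) = 3/1 = 3.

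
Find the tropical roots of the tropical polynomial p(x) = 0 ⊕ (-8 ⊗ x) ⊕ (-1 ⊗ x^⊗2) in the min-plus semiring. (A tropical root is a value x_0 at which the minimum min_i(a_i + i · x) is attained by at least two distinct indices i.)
Roots: {-7, 8}

Each tropical root is a break point of the lower envelope of the lines y = a_i + i · x (there are 3 lines, with slopes 0, 1, ..., 2). Only the lines that attain the minimum somewhere contribute to roots; other lines are dominated. Here the surviving (envelope) indices are i = 2, i = 1, i = 0.
Intersections between consecutive envelope lines give the roots: for adjacent envelope indices i < j the intersection is x = (a_i − a_j) / (j − i). Reading off the sorted break points: {-7, 8}.
Verification: at each break x_0, at least two indices attain the minimum of min_i(a_i + i · x_0).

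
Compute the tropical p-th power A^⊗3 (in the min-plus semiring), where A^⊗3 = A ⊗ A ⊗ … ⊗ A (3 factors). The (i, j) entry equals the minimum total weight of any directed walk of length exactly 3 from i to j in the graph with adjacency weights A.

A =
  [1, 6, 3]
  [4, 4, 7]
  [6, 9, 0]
A^⊗3 =
  [3, 8, 3]
  [6, 11, 7]
  [6, 9, 0]

Each entry (A^⊗3)_ij equals the minimum over all length-3 walks i = v_0 → v_1 → … → v_3 = j of Σ_t A[v_t][v_{t+1}]. For example, for (i, j) = (0, 2) we minimise over 9 possible intermediate vertex sequences; the minimum is 3, attained along the walk 0 → 2 → 2 → 2.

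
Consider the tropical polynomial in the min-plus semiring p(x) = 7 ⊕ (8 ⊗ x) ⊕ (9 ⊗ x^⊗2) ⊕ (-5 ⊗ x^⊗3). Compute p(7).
p(7) = 7

A tropical monomial a ⊗ x^⊗i evaluates to a + i · x. Evaluating each term at x = 7:
  Term 0 contributes 7 + 0 · 7 = 7
  Term 1 contributes 8 + 1 · 7 = 15
  Term 2 contributes 9 + 2 · 7 = 23
  Term 3 contributes -5 + 3 · 7 = 16
p(7) = ⊕ of these = min[7, 15, 23, 16] = 7.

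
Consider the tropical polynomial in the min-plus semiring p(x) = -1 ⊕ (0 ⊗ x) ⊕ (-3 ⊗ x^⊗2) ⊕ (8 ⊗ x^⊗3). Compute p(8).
p(8) = -1

A tropical monomial a ⊗ x^⊗i evaluates to a + i · x. Evaluating each term at x = 8:
  Term 0 contributes -1 + 0 · 8 = -1
  Term 1 contributes 0 + 1 · 8 = 8
  Term 2 contributes -3 + 2 · 8 = 13
  Term 3 contributes 8 + 3 · 8 = 32
p(8) = ⊕ of these = min[-1, 8, 13, 32] = -1.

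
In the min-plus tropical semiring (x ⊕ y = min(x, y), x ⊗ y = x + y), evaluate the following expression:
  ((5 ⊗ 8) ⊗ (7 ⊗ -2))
((5 ⊗ 8) ⊗ (7 ⊗ -2)) = 18

Expand innermost to outermost. Recall ⊕ takes the minimum of its arguments and ⊗ takes their sum. Working out the expression ((5 ⊗ 8) ⊗ (7 ⊗ -2)) gives 18.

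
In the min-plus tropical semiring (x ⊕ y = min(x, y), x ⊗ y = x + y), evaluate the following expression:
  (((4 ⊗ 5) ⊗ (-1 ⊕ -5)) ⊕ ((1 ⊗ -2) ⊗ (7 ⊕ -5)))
(((4 ⊗ 5) ⊗ (-1 ⊕ -5)) ⊕ ((1 ⊗ -2) ⊗ (7 ⊕ -5))) = -6

Expand innermost to outermost. Recall ⊕ takes the minimum of its arguments and ⊗ takes their sum. Working out the expression (((4 ⊗ 5) ⊗ (-1 ⊕ -5)) ⊕ ((1 ⊗ -2) ⊗ (7 ⊕ -5))) gives -6.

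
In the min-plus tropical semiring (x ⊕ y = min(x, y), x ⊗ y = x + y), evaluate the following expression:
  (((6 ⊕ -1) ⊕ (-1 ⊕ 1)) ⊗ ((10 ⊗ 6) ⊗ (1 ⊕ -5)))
(((6 ⊕ -1) ⊕ (-1 ⊕ 1)) ⊗ ((10 ⊗ 6) ⊗ (1 ⊕ -5))) = 10

Expand innermost to outermost. Recall ⊕ takes the minimum of its arguments and ⊗ takes their sum. Working out the expression (((6 ⊕ -1) ⊕ (-1 ⊕ 1)) ⊗ ((10 ⊗ 6) ⊗ (1 ⊕ -5))) gives 10.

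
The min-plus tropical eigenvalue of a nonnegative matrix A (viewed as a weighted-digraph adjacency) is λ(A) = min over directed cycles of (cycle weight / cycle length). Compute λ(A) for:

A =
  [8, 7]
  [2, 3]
λ(A) = 3

Enumerate directed cycles and compute their means (weight / length). Sample:
  cycle 0 → 0: weight = 8, length = 1, mean = 8/1 ≈ 8.000
  cycle 1 → 1: weight = 3, length = 1, mean = 3/1 ≈ 3.000
  cycle 0 → 1 → 0: weight = 9, length = 2, mean = 9/2 ≈ 4.500
  cycle 1 → 0 → 1: weight = 9, length = 2, mean = 9/2 ≈ 4.500
Minimum mean = 3.000, attained e.g. along the cycle 1 → 1 with weight 3 and length 1. So λ(A) = 3/1 = 3.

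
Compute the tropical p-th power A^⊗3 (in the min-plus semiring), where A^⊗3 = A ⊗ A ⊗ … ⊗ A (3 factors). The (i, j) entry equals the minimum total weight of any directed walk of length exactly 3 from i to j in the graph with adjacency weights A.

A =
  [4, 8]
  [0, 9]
A^⊗3 =
  [12, 16]
  [8, 12]

Each entry (A^⊗3)_ij equals the minimum over all length-3 walks i = v_0 → v_1 → … → v_3 = j of Σ_t A[v_t][v_{t+1}]. For example, for (i, j) = (0, 1) we minimise over 4 possible intermediate vertex sequences; the minimum is 16, attained along the walk 0 → 0 → 0 → 1.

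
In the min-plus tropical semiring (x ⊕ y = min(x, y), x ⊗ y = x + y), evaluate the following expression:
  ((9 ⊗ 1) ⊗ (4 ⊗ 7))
((9 ⊗ 1) ⊗ (4 ⊗ 7)) = 21

Expand innermost to outermost. Recall ⊕ takes the minimum of its arguments and ⊗ takes their sum. Working out the expression ((9 ⊗ 1) ⊗ (4 ⊗ 7)) gives 21.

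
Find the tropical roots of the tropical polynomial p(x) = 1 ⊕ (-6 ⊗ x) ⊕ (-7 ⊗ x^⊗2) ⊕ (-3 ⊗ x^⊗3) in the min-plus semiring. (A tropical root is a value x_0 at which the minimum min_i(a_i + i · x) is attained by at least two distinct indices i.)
Roots: {-4, 1, 7}

Each tropical root is a break point of the lower envelope of the lines y = a_i + i · x (there are 4 lines, with slopes 0, 1, ..., 3). Only the lines that attain the minimum somewhere contribute to roots; other lines are dominated. Here the surviving (envelope) indices are i = 3, i = 2, i = 1, i = 0.
Intersections between consecutive envelope lines give the roots: for adjacent envelope indices i < j the intersection is x = (a_i − a_j) / (j − i). Reading off the sorted break points: {-4, 1, 7}.
Verification: at each break x_0, at least two indices attain the minimum of min_i(a_i + i · x_0).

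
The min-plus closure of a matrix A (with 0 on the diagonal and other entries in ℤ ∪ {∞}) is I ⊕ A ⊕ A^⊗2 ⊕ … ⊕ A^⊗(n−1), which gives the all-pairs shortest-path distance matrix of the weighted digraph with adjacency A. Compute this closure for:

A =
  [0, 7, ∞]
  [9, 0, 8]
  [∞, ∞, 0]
Closure =
  [0, 7, 15]
  [9, 0, 8]
  [∞, ∞, 0]

This is the Floyd-Warshall all-pairs shortest-path computation. For each intermediate vertex k = 0, 1, …, 2, update dist[i][j] ← min(dist[i][j], dist[i][k] + dist[k][j]). The final matrix gives, for each (i, j), the minimum total weight of any directed path from i to j (possibly empty when i = j).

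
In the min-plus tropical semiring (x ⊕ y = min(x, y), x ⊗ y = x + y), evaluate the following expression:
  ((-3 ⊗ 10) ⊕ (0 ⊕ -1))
((-3 ⊗ 10) ⊕ (0 ⊕ -1)) = -1

Expand innermost to outermost. Recall ⊕ takes the minimum of its arguments and ⊗ takes their sum. Working out the expression ((-3 ⊗ 10) ⊕ (0 ⊕ -1)) gives -1.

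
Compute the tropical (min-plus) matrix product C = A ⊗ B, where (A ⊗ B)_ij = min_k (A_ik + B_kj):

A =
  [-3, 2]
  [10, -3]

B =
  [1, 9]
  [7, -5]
A ⊗ B =
  [-2, -3]
  [4, -8]

Apply the min-plus product entry-by-entry:
  C[0][0] = min over k of (A[0][0] + B[0][0] = -3 + 1 = -2, A[0][1] + B[1][0] = 2 + 7 = 9) = -2 (attained at k = 0)
  C[0][1] = min over k of (A[0][0] + B[0][1] = -3 + 9 = 6, A[0][1] + B[1][1] = 2 + -5 = -3) = -3 (attained at k = 1)
  C[1][0] = min over k of (A[1][0] + B[0][0] = 10 + 1 = 11, A[1][1] + B[1][0] = -3 + 7 = 4) = 4 (attained at k = 1)
  C[1][1] = min over k of (A[1][0] + B[0][1] = 10 + 9 = 19, A[1][1] + B[1][1] = -3 + -5 = -8) = -8 (attained at k = 1)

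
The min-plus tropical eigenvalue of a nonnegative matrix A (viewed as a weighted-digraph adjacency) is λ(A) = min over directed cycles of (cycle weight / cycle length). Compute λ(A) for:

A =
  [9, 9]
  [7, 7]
λ(A) = 7

Enumerate directed cycles and compute their means (weight / length). Sample:
  cycle 0 → 0: weight = 9, length = 1, mean = 9/1 ≈ 9.000
  cycle 1 → 1: weight = 7, length = 1, mean = 7/1 ≈ 7.000
  cycle 0 → 1 → 0: weight = 16, length = 2, mean = 16/2 ≈ 8.000
  cycle 1 → 0 → 1: weight = 16, length = 2, mean = 16/2 ≈ 8.000
Minimum mean = 7.000, attained e.g. along the cycle 1 → 1 with weight 7 and length 1. So λ(A) = 7/1 = 7.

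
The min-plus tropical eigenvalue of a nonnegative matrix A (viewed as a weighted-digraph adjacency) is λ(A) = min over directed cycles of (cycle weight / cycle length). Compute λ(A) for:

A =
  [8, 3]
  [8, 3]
λ(A) = 3

Enumerate directed cycles and compute their means (weight / length). Sample:
  cycle 0 → 0: weight = 8, length = 1, mean = 8/1 ≈ 8.000
  cycle 1 → 1: weight = 3, length = 1, mean = 3/1 ≈ 3.000
  cycle 0 → 1 → 0: weight = 11, length = 2, mean = 11/2 ≈ 5.500
  cycle 1 → 0 → 1: weight = 11, length = 2, mean = 11/2 ≈ 5.500
Minimum mean = 3.000, attained e.g. along the cycle 1 → 1 with weight 3 and length 1. So λ(A) = 3/1 = 3.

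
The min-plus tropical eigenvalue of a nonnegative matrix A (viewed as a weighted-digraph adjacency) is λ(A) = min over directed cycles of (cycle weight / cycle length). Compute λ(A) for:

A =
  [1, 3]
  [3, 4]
λ(A) = 1

Enumerate directed cycles and compute their means (weight / length). Sample:
  cycle 0 → 0: weight = 1, length = 1, mean = 1/1 ≈ 1.000
  cycle 1 → 1: weight = 4, length = 1, mean = 4/1 ≈ 4.000
  cycle 0 → 1 → 0: weight = 6, length = 2, mean = 6/2 ≈ 3.000
  cycle 1 → 0 → 1: weight = 6, length = 2, mean = 6/2 ≈ 3.000
Minimum mean = 1.000, attained e.g. along the cycle 0 → 0 with weight 1 and length 1. So λ(A) = 1/1 = 1.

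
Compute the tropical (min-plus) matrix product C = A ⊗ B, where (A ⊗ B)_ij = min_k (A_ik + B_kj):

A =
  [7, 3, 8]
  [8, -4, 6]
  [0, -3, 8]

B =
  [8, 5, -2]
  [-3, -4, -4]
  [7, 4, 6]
A ⊗ B =
  [0, -1, -1]
  [-7, -8, -8]
  [-6, -7, -7]

Apply the min-plus product entry-by-entry:
  C[0][0] = min over k of (A[0][0] + B[0][0] = 7 + 8 = 15, A[0][1] + B[1][0] = 3 + -3 = 0, A[0][2] + B[2][0] = 8 + 7 = 15) = 0 (attained at k = 1)
  C[0][1] = min over k of (A[0][0] + B[0][1] = 7 + 5 = 12, A[0][1] + B[1][1] = 3 + -4 = -1, A[0][2] + B[2][1] = 8 + 4 = 12) = -1 (attained at k = 1)
  C[0][2] = min over k of (A[0][0] + B[0][2] = 7 + -2 = 5, A[0][1] + B[1][2] = 3 + -4 = -1, A[0][2] + B[2][2] = 8 + 6 = 14) = -1 (attained at k = 1)
  C[1][0] = min over k of (A[1][0] + B[0][0] = 8 + 8 = 16, A[1][1] + B[1][0] = -4 + -3 = -7, A[1][2] + B[2][0] = 6 + 7 = 13) = -7 (attained at k = 1)
  C[1][1] = min over k of (A[1][0] + B[0][1] = 8 + 5 = 13, A[1][1] + B[1][1] = -4 + -4 = -8, A[1][2] + B[2][1] = 6 + 4 = 10) = -8 (attained at k = 1)
  C[1][2] = min over k of (A[1][0] + B[0][2] = 8 + -2 = 6, A[1][1] + B[1][2] = -4 + -4 = -8, A[1][2] + B[2][2] = 6 + 6 = 12) = -8 (attained at k = 1)
  C[2][0] = min over k of (A[2][0] + B[0][0] = 0 + 8 = 8, A[2][1] + B[1][0] = -3 + -3 = -6, A[2][2] + B[2][0] = 8 + 7 = 15) = -6 (attained at k = 1)
  C[2][1] = min over k of (A[2][0] + B[0][1] = 0 + 5 = 5, A[2][1] + B[1][1] = -3 + -4 = -7, A[2][2] + B[2][1] = 8 + 4 = 12) = -7 (attained at k = 1)
  C[2][2] = min over k of (A[2][0] + B[0][2] = 0 + -2 = -2, A[2][1] + B[1][2] = -3 + -4 = -7, A[2][2] + B[2][2] = 8 + 6 = 14) = -7 (attained at k = 1)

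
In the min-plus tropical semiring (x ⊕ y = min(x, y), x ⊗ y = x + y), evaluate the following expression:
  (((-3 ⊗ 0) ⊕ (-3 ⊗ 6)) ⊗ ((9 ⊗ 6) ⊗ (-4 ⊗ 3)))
(((-3 ⊗ 0) ⊕ (-3 ⊗ 6)) ⊗ ((9 ⊗ 6) ⊗ (-4 ⊗ 3))) = 11

Expand innermost to outermost. Recall ⊕ takes the minimum of its arguments and ⊗ takes their sum. Working out the expression (((-3 ⊗ 0) ⊕ (-3 ⊗ 6)) ⊗ ((9 ⊗ 6) ⊗ (-4 ⊗ 3))) gives 11.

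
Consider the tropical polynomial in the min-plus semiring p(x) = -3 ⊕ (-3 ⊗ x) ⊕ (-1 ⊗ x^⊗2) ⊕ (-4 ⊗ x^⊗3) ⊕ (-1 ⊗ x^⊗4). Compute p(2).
p(2) = -3

A tropical monomial a ⊗ x^⊗i evaluates to a + i · x. Evaluating each term at x = 2:
  Term 0 contributes -3 + 0 · 2 = -3
  Term 1 contributes -3 + 1 · 2 = -1
  Term 2 contributes -1 + 2 · 2 = 3
  Term 3 contributes -4 + 3 · 2 = 2
  Term 4 contributes -1 + 4 · 2 = 7
p(2) = ⊕ of these = min[-3, -1, 3, 2, 7] = -3.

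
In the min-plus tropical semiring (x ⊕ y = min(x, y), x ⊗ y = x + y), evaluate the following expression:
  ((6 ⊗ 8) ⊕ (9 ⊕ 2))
((6 ⊗ 8) ⊕ (9 ⊕ 2)) = 2

Expand innermost to outermost. Recall ⊕ takes the minimum of its arguments and ⊗ takes their sum. Working out the expression ((6 ⊗ 8) ⊕ (9 ⊕ 2)) gives 2.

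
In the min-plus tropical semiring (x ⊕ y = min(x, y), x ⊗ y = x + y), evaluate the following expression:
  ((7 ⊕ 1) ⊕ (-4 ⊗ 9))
((7 ⊕ 1) ⊕ (-4 ⊗ 9)) = 1

Expand innermost to outermost. Recall ⊕ takes the minimum of its arguments and ⊗ takes their sum. Working out the expression ((7 ⊕ 1) ⊕ (-4 ⊗ 9)) gives 1.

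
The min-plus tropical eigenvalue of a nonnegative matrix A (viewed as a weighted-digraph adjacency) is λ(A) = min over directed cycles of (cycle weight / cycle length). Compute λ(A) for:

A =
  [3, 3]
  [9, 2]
λ(A) = 2

Enumerate directed cycles and compute their means (weight / length). Sample:
  cycle 0 → 0: weight = 3, length = 1, mean = 3/1 ≈ 3.000
  cycle 1 → 1: weight = 2, length = 1, mean = 2/1 ≈ 2.000
  cycle 0 → 1 → 0: weight = 12, length = 2, mean = 12/2 ≈ 6.000
  cycle 1 → 0 → 1: weight = 12, length = 2, mean = 12/2 ≈ 6.000
Minimum mean = 2.000, attained e.g. along the cycle 1 → 1 with weight 2 and length 1. So λ(A) = 2/1 = 2.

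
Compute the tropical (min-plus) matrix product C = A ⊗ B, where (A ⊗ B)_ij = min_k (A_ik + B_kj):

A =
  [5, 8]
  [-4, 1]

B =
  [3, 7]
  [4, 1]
A ⊗ B =
  [8, 9]
  [-1, 2]

Apply the min-plus product entry-by-entry:
  C[0][0] = min over k of (A[0][0] + B[0][0] = 5 + 3 = 8, A[0][1] + B[1][0] = 8 + 4 = 12) = 8 (attained at k = 0)
  C[0][1] = min over k of (A[0][0] + B[0][1] = 5 + 7 = 12, A[0][1] + B[1][1] = 8 + 1 = 9) = 9 (attained at k = 1)
  C[1][0] = min over k of (A[1][0] + B[0][0] = -4 + 3 = -1, A[1][1] + B[1][0] = 1 + 4 = 5) = -1 (attained at k = 0)
  C[1][1] = min over k of (A[1][0] + B[0][1] = -4 + 7 = 3, A[1][1] + B[1][1] = 1 + 1 = 2) = 2 (attained at k = 1)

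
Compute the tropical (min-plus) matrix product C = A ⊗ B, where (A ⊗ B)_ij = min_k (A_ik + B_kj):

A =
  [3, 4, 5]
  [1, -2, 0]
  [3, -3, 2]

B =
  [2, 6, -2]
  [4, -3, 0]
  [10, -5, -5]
A ⊗ B =
  [5, 0, 0]
  [2, -5, -5]
  [1, -6, -3]

Apply the min-plus product entry-by-entry:
  C[0][0] = min over k of (A[0][0] + B[0][0] = 3 + 2 = 5, A[0][1] + B[1][0] = 4 + 4 = 8, A[0][2] + B[2][0] = 5 + 10 = 15) = 5 (attained at k = 0)
  C[0][1] = min over k of (A[0][0] + B[0][1] = 3 + 6 = 9, A[0][1] + B[1][1] = 4 + -3 = 1, A[0][2] + B[2][1] = 5 + -5 = 0) = 0 (attained at k = 2)
  C[0][2] = min over k of (A[0][0] + B[0][2] = 3 + -2 = 1, A[0][1] + B[1][2] = 4 + 0 = 4, A[0][2] + B[2][2] = 5 + -5 = 0) = 0 (attained at k = 2)
  C[1][0] = min over k of (A[1][0] + B[0][0] = 1 + 2 = 3, A[1][1] + B[1][0] = -2 + 4 = 2, A[1][2] + B[2][0] = 0 + 10 = 10) = 2 (attained at k = 1)
  C[1][1] = min over k of (A[1][0] + B[0][1] = 1 + 6 = 7, A[1][1] + B[1][1] = -2 + -3 = -5, A[1][2] + B[2][1] = 0 + -5 = -5) = -5 (attained at k = 1)
  C[1][2] = min over k of (A[1][0] + B[0][2] = 1 + -2 = -1, A[1][1] + B[1][2] = -2 + 0 = -2, A[1][2] + B[2][2] = 0 + -5 = -5) = -5 (attained at k = 2)
  C[2][0] = min over k of (A[2][0] + B[0][0] = 3 + 2 = 5, A[2][1] + B[1][0] = -3 + 4 = 1, A[2][2] + B[2][0] = 2 + 10 = 12) = 1 (attained at k = 1)
  C[2][1] = min over k of (A[2][0] + B[0][1] = 3 + 6 = 9, A[2][1] + B[1][1] = -3 + -3 = -6, A[2][2] + B[2][1] = 2 + -5 = -3) = -6 (attained at k = 1)
  C[2][2] = min over k of (A[2][0] + B[0][2] = 3 + -2 = 1, A[2][1] + B[1][2] = -3 + 0 = -3, A[2][2] + B[2][2] = 2 + -5 = -3) = -3 (attained at k = 1)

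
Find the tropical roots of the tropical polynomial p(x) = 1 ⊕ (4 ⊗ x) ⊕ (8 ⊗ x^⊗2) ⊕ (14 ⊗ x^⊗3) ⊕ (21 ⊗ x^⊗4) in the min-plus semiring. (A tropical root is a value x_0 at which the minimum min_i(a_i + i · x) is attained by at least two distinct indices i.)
Roots: {-7, -6, -4, -3}

Each tropical root is a break point of the lower envelope of the lines y = a_i + i · x (there are 5 lines, with slopes 0, 1, ..., 4). Only the lines that attain the minimum somewhere contribute to roots; other lines are dominated. Here the surviving (envelope) indices are i = 4, i = 3, i = 2, i = 1, i = 0.
Intersections between consecutive envelope lines give the roots: for adjacent envelope indices i < j the intersection is x = (a_i − a_j) / (j − i). Reading off the sorted break points: {-7, -6, -4, -3}.
Verification: at each break x_0, at least two indices attain the minimum of min_i(a_i + i · x_0).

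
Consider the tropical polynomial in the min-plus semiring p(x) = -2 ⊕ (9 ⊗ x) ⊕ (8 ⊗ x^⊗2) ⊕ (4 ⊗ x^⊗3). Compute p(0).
p(0) = -2

A tropical monomial a ⊗ x^⊗i evaluates to a + i · x. Evaluating each term at x = 0:
  Term 0 contributes -2 + 0 · 0 = -2
  Term 1 contributes 9 + 1 · 0 = 9
  Term 2 contributes 8 + 2 · 0 = 8
  Term 3 contributes 4 + 3 · 0 = 4
p(0) = ⊕ of these = min[-2, 9, 8, 4] = -2.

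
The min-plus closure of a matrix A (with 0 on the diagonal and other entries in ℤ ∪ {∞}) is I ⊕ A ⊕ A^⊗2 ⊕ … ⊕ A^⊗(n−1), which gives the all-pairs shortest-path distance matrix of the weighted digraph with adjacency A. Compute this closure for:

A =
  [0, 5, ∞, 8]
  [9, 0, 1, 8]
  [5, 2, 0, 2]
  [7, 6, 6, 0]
Closure =
  [0, 5, 6, 8]
  [6, 0, 1, 3]
  [5, 2, 0, 2]
  [7, 6, 6, 0]

This is the Floyd-Warshall all-pairs shortest-path computation. For each intermediate vertex k = 0, 1, …, 3, update dist[i][j] ← min(dist[i][j], dist[i][k] + dist[k][j]). The final matrix gives, for each (i, j), the minimum total weight of any directed path from i to j (possibly empty when i = j).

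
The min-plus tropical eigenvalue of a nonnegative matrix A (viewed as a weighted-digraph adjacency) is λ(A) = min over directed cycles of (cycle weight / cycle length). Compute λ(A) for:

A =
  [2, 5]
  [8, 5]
λ(A) = 2

Enumerate directed cycles and compute their means (weight / length). Sample:
  cycle 0 → 0: weight = 2, length = 1, mean = 2/1 ≈ 2.000
  cycle 1 → 1: weight = 5, length = 1, mean = 5/1 ≈ 5.000
  cycle 0 → 1 → 0: weight = 13, length = 2, mean = 13/2 ≈ 6.500
  cycle 1 → 0 → 1: weight = 13, length = 2, mean = 13/2 ≈ 6.500
Minimum mean = 2.000, attained e.g. along the cycle 0 → 0 with weight 2 and length 1. So λ(A) = 2/1 = 2.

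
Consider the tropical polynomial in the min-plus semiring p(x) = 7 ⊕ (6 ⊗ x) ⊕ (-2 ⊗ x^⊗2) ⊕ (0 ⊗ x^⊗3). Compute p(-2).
p(-2) = -6

A tropical monomial a ⊗ x^⊗i evaluates to a + i · x. Evaluating each term at x = -2:
  Term 0 contributes 7 + 0 · -2 = 7
  Term 1 contributes 6 + 1 · -2 = 4
  Term 2 contributes -2 + 2 · -2 = -6
  Term 3 contributes 0 + 3 · -2 = -6
p(-2) = ⊕ of these = min[7, 4, -6, -6] = -6.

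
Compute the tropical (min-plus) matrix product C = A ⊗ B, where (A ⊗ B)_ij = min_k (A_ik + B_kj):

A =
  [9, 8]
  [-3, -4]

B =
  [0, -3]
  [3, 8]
A ⊗ B =
  [9, 6]
  [-3, -6]

Apply the min-plus product entry-by-entry:
  C[0][0] = min over k of (A[0][0] + B[0][0] = 9 + 0 = 9, A[0][1] + B[1][0] = 8 + 3 = 11) = 9 (attained at k = 0)
  C[0][1] = min over k of (A[0][0] + B[0][1] = 9 + -3 = 6, A[0][1] + B[1][1] = 8 + 8 = 16) = 6 (attained at k = 0)
  C[1][0] = min over k of (A[1][0] + B[0][0] = -3 + 0 = -3, A[1][1] + B[1][0] = -4 + 3 = -1) = -3 (attained at k = 0)
  C[1][1] = min over k of (A[1][0] + B[0][1] = -3 + -3 = -6, A[1][1] + B[1][1] = -4 + 8 = 4) = -6 (attained at k = 0)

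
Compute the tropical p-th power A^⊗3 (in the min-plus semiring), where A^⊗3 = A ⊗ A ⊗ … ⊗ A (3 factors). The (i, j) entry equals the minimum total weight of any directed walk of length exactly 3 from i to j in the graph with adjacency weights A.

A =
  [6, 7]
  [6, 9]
A^⊗3 =
  [18, 19]
  [18, 19]

Each entry (A^⊗3)_ij equals the minimum over all length-3 walks i = v_0 → v_1 → … → v_3 = j of Σ_t A[v_t][v_{t+1}]. For example, for (i, j) = (0, 1) we minimise over 4 possible intermediate vertex sequences; the minimum is 19, attained along the walk 0 → 0 → 0 → 1.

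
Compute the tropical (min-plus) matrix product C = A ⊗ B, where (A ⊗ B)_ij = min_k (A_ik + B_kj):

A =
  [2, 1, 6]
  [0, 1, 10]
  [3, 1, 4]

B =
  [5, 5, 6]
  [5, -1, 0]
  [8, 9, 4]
A ⊗ B =
  [6, 0, 1]
  [5, 0, 1]
  [6, 0, 1]

Apply the min-plus product entry-by-entry:
  C[0][0] = min over k of (A[0][0] + B[0][0] = 2 + 5 = 7, A[0][1] + B[1][0] = 1 + 5 = 6, A[0][2] + B[2][0] = 6 + 8 = 14) = 6 (attained at k = 1)
  C[0][1] = min over k of (A[0][0] + B[0][1] = 2 + 5 = 7, A[0][1] + B[1][1] = 1 + -1 = 0, A[0][2] + B[2][1] = 6 + 9 = 15) = 0 (attained at k = 1)
  C[0][2] = min over k of (A[0][0] + B[0][2] = 2 + 6 = 8, A[0][1] + B[1][2] = 1 + 0 = 1, A[0][2] + B[2][2] = 6 + 4 = 10) = 1 (attained at k = 1)
  C[1][0] = min over k of (A[1][0] + B[0][0] = 0 + 5 = 5, A[1][1] + B[1][0] = 1 + 5 = 6, A[1][2] + B[2][0] = 10 + 8 = 18) = 5 (attained at k = 0)
  C[1][1] = min over k of (A[1][0] + B[0][1] = 0 + 5 = 5, A[1][1] + B[1][1] = 1 + -1 = 0, A[1][2] + B[2][1] = 10 + 9 = 19) = 0 (attained at k = 1)
  C[1][2] = min over k of (A[1][0] + B[0][2] = 0 + 6 = 6, A[1][1] + B[1][2] = 1 + 0 = 1, A[1][2] + B[2][2] = 10 + 4 = 14) = 1 (attained at k = 1)
  C[2][0] = min over k of (A[2][0] + B[0][0] = 3 + 5 = 8, A[2][1] + B[1][0] = 1 + 5 = 6, A[2][2] + B[2][0] = 4 + 8 = 12) = 6 (attained at k = 1)
  C[2][1] = min over k of (A[2][0] + B[0][1] = 3 + 5 = 8, A[2][1] + B[1][1] = 1 + -1 = 0, A[2][2] + B[2][1] = 4 + 9 = 13) = 0 (attained at k = 1)
  C[2][2] = min over k of (A[2][0] + B[0][2] = 3 + 6 = 9, A[2][1] + B[1][2] = 1 + 0 = 1, A[2][2] + B[2][2] = 4 + 4 = 8) = 1 (attained at k = 1)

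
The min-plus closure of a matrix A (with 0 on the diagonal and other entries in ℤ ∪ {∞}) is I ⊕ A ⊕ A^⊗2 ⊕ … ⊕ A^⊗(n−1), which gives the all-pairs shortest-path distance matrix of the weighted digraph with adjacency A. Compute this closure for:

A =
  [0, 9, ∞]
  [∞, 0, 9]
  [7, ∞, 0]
Closure =
  [0, 9, 18]
  [16, 0, 9]
  [7, 16, 0]

This is the Floyd-Warshall all-pairs shortest-path computation. For each intermediate vertex k = 0, 1, …, 2, update dist[i][j] ← min(dist[i][j], dist[i][k] + dist[k][j]). The final matrix gives, for each (i, j), the minimum total weight of any directed path from i to j (possibly empty when i = j).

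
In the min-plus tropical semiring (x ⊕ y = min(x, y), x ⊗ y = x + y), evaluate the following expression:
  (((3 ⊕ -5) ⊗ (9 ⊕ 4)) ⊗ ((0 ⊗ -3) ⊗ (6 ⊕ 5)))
(((3 ⊕ -5) ⊗ (9 ⊕ 4)) ⊗ ((0 ⊗ -3) ⊗ (6 ⊕ 5))) = 1

Expand innermost to outermost. Recall ⊕ takes the minimum of its arguments and ⊗ takes their sum. Working out the expression (((3 ⊕ -5) ⊗ (9 ⊕ 4)) ⊗ ((0 ⊗ -3) ⊗ (6 ⊕ 5))) gives 1.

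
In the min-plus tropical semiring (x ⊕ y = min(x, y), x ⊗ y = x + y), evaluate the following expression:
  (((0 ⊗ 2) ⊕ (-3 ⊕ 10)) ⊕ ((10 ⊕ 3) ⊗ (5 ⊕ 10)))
(((0 ⊗ 2) ⊕ (-3 ⊕ 10)) ⊕ ((10 ⊕ 3) ⊗ (5 ⊕ 10))) = -3

Expand innermost to outermost. Recall ⊕ takes the minimum of its arguments and ⊗ takes their sum. Working out the expression (((0 ⊗ 2) ⊕ (-3 ⊕ 10)) ⊕ ((10 ⊕ 3) ⊗ (5 ⊕ 10))) gives -3.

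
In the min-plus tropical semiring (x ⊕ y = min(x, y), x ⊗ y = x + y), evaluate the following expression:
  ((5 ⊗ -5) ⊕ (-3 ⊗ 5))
((5 ⊗ -5) ⊕ (-3 ⊗ 5)) = 0

Expand innermost to outermost. Recall ⊕ takes the minimum of its arguments and ⊗ takes their sum. Working out the expression ((5 ⊗ -5) ⊕ (-3 ⊗ 5)) gives 0.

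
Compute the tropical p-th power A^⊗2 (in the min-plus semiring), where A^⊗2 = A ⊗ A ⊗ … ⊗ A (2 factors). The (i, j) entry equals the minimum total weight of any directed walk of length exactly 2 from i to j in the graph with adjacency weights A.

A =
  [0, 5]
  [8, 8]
A^⊗2 =
  [0, 5]
  [8, 13]

Each entry (A^⊗2)_ij equals the minimum over all length-2 walks i = v_0 → v_1 → … → v_2 = j of Σ_t A[v_t][v_{t+1}]. For example, for (i, j) = (0, 1) we minimise over 2 possible intermediate vertex sequences; the minimum is 5, attained along the walk 0 → 0 → 1.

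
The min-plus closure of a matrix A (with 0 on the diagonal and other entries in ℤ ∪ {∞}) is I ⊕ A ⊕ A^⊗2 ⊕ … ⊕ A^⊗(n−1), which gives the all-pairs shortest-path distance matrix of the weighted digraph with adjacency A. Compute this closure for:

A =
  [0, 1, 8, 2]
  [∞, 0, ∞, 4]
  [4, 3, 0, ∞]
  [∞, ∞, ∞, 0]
Closure =
  [0, 1, 8, 2]
  [∞, 0, ∞, 4]
  [4, 3, 0, 6]
  [∞, ∞, ∞, 0]

This is the Floyd-Warshall all-pairs shortest-path computation. For each intermediate vertex k = 0, 1, …, 3, update dist[i][j] ← min(dist[i][j], dist[i][k] + dist[k][j]). The final matrix gives, for each (i, j), the minimum total weight of any directed path from i to j (possibly empty when i = j).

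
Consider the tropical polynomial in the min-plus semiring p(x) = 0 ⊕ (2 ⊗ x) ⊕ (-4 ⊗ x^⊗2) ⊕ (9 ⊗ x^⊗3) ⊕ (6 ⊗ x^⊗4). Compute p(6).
p(6) = 0

A tropical monomial a ⊗ x^⊗i evaluates to a + i · x. Evaluating each term at x = 6:
  Term 0 contributes 0 + 0 · 6 = 0
  Term 1 contributes 2 + 1 · 6 = 8
  Term 2 contributes -4 + 2 · 6 = 8
  Term 3 contributes 9 + 3 · 6 = 27
  Term 4 contributes 6 + 4 · 6 = 30
p(6) = ⊕ of these = min[0, 8, 8, 27, 30] = 0.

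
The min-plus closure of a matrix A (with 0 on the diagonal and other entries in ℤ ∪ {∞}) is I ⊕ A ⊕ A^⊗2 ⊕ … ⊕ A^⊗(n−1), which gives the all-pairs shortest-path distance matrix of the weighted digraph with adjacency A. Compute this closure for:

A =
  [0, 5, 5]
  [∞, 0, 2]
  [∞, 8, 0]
Closure =
  [0, 5, 5]
  [∞, 0, 2]
  [∞, 8, 0]

This is the Floyd-Warshall all-pairs shortest-path computation. For each intermediate vertex k = 0, 1, …, 2, update dist[i][j] ← min(dist[i][j], dist[i][k] + dist[k][j]). The final matrix gives, for each (i, j), the minimum total weight of any directed path from i to j (possibly empty when i = j).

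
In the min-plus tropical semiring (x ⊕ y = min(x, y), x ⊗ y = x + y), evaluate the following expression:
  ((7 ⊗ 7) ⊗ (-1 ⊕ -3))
((7 ⊗ 7) ⊗ (-1 ⊕ -3)) = 11

Expand innermost to outermost. Recall ⊕ takes the minimum of its arguments and ⊗ takes their sum. Working out the expression ((7 ⊗ 7) ⊗ (-1 ⊕ -3)) gives 11.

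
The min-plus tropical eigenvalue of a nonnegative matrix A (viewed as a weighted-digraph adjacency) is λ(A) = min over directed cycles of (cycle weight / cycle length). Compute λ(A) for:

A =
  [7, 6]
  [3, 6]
λ(A) = 9/2

Enumerate directed cycles and compute their means (weight / length). Sample:
  cycle 0 → 0: weight = 7, length = 1, mean = 7/1 ≈ 7.000
  cycle 1 → 1: weight = 6, length = 1, mean = 6/1 ≈ 6.000
  cycle 0 → 1 → 0: weight = 9, length = 2, mean = 9/2 ≈ 4.500
  cycle 1 → 0 → 1: weight = 9, length = 2, mean = 9/2 ≈ 4.500
Minimum mean = 4.500, attained e.g. along the cycle 0 → 1 → 0 with weight 9 and length 2. So λ(A) = 9/2 = 9/2.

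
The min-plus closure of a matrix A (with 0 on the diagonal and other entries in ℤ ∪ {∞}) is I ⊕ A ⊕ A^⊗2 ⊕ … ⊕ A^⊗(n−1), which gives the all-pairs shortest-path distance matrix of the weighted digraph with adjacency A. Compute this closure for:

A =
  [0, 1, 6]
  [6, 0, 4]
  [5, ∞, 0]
Closure =
  [0, 1, 5]
  [6, 0, 4]
  [5, 6, 0]

This is the Floyd-Warshall all-pairs shortest-path computation. For each intermediate vertex k = 0, 1, …, 2, update dist[i][j] ← min(dist[i][j], dist[i][k] + dist[k][j]). The final matrix gives, for each (i, j), the minimum total weight of any directed path from i to j (possibly empty when i = j).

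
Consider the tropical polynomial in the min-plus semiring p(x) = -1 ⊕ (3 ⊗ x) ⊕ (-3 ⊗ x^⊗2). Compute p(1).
p(1) = -1

A tropical monomial a ⊗ x^⊗i evaluates to a + i · x. Evaluating each term at x = 1:
  Term 0 contributes -1 + 0 · 1 = -1
  Term 1 contributes 3 + 1 · 1 = 4
  Term 2 contributes -3 + 2 · 1 = -1
p(1) = ⊕ of these = min[-1, 4, -1] = -1.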